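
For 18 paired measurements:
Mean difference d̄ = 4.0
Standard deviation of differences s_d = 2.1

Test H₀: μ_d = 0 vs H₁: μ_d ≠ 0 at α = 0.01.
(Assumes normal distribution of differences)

df = n - 1 = 17
SE = s_d/√n = 2.1/√18 = 0.4950
t = d̄/SE = 4.0/0.4950 = 8.0808
Critical value: t_{0.005,17} = ±2.898
p-value < 0.0001
Decision: reject H₀

Answer: t = 8.0808, reject H₀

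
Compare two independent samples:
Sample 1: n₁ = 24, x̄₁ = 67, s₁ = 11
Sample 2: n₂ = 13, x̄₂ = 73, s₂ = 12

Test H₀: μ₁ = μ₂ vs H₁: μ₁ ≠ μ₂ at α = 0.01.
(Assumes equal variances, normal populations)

Answer: t = -1.5347, fail to reject H₀

Derivation:
Pooled variance: s²_p = [23×11² + 12×12²]/(35) = 128.8857
s_p = 11.3528
SE = s_p×√(1/n₁ + 1/n₂) = 11.3528×√(1/24 + 1/13) = 3.9095
t = (x̄₁ - x̄₂)/SE = (67 - 73)/3.9095 = -1.5347
df = 35, t-critical = ±2.724
Decision: fail to reject H₀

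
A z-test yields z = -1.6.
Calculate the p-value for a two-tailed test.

For z = -1.6:
p = 2×P(Z > |-1.6|) = 2×(1 - Φ(1.6)) = 0.1096

Answer: p-value ≈ 0.1096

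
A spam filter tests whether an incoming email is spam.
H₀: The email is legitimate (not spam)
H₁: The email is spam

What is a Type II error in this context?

A Type I error (probability α) occurs when we reject a true H₀.
A Type II error (probability β) occurs when we fail to reject a false H₀.

Answer: Letting a spam email through to the inbox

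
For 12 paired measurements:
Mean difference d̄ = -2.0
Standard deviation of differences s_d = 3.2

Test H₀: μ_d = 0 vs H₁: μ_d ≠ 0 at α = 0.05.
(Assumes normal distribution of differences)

Answer: t = -2.1650, fail to reject H₀

Derivation:
df = n - 1 = 11
SE = s_d/√n = 3.2/√12 = 0.9238
t = d̄/SE = -2.0/0.9238 = -2.1650
Critical value: t_{0.025,11} = ±2.201
p-value ≈ 0.0532
Decision: fail to reject H₀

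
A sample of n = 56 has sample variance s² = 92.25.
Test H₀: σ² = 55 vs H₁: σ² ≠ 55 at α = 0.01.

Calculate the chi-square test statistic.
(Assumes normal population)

Answer: χ² = 92.2500, reject H₀

Derivation:
df = n - 1 = 55
χ² = (n-1)s²/σ₀² = 55×92.25/55 = 92.2500
Critical values: χ²_{0.995,55} = 31.735, χ²_{0.005,55} = 85.749
Rejection region: χ² < 31.735 or χ² > 85.749
Decision: reject H₀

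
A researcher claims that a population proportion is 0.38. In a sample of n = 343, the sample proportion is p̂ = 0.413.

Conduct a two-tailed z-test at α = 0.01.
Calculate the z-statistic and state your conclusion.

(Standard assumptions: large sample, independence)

H₀: p = 0.38, H₁: p ≠ 0.38
Standard error: SE = √(p₀(1-p₀)/n) = √(0.38×0.62/343) = 0.026208
z-statistic: z = (p̂ - p₀)/SE = (0.413 - 0.38)/0.026208 = 1.2592
Critical value: z_0.005 = ±2.576
p-value = 0.2080
Decision: fail to reject H₀ at α = 0.01

Answer: z = 1.2592, fail to reject H₀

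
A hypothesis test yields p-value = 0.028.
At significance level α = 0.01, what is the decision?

Compare p-value to α:
0.028 ≥ 0.01
Decision: fail to reject H₀

Answer: fail to reject H₀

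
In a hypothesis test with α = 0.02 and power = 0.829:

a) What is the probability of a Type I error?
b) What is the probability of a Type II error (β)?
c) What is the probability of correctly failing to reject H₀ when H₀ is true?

Answer: a) 0.02, b) 0.171, c) 0.98

Derivation:
a) Type I error probability = α = 0.02
b) Power = P(reject H₀ | H₁ true) = 1 - β = 0.829, so Type II error probability = β = 1 - Power = 0.171
c) P(fail to reject H₀ | H₀ true) = 1 - α = 0.98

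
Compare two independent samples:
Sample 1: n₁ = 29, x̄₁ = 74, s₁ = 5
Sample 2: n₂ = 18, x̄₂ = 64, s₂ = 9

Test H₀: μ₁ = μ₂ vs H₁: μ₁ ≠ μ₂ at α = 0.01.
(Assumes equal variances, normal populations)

Answer: t = 4.9053, reject H₀

Derivation:
Pooled variance: s²_p = [28×5² + 17×9²]/(45) = 46.1556
s_p = 6.7938
SE = s_p×√(1/n₁ + 1/n₂) = 6.7938×√(1/29 + 1/18) = 2.0386
t = (x̄₁ - x̄₂)/SE = (74 - 64)/2.0386 = 4.9053
df = 45, t-critical = ±2.690
Decision: reject H₀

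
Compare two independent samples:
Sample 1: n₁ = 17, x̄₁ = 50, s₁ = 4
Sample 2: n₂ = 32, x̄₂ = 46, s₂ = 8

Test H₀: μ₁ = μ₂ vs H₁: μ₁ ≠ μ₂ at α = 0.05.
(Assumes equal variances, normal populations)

Answer: t = 1.9306, fail to reject H₀

Derivation:
Pooled variance: s²_p = [16×4² + 31×8²]/(47) = 47.6596
s_p = 6.9036
SE = s_p×√(1/n₁ + 1/n₂) = 6.9036×√(1/17 + 1/32) = 2.0719
t = (x̄₁ - x̄₂)/SE = (50 - 46)/2.0719 = 1.9306
df = 47, t-critical = ±2.012
Decision: fail to reject H₀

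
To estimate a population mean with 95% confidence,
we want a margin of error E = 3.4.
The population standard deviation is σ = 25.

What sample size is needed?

Answer: n = 208

Derivation:
z_0.025 = 1.960
n = (z×σ/E)² = (1.960×25/3.4)²
n = 207.6990
Round up: n = 208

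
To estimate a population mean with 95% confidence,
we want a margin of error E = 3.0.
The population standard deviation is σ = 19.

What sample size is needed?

Answer: n = 155

Derivation:
z_0.025 = 1.960
n = (z×σ/E)² = (1.960×19/3.0)²
n = 154.0908
Round up: n = 155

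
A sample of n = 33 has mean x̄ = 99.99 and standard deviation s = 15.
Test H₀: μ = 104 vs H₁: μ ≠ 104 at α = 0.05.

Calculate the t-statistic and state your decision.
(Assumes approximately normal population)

df = n - 1 = 32
SE = s/√n = 15/√33 = 2.6112
t = (x̄ - μ₀)/SE = (99.99 - 104)/2.6112 = -1.5357
Critical value: t_{0.025,32} = ±2.037
p-value ≈ 0.1344
Decision: fail to reject H₀

Answer: t = -1.5357, fail to reject H₀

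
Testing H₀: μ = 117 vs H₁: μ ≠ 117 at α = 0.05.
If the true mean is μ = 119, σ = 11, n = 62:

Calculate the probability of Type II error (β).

SE = σ/√n = 11/√62 = 1.3970
Critical values: μ₀ ± z_0.025×SE = 117 ± 1.960×1.3970
Acceptance region: (114.2619, 119.7381)
Under H₁ (μ = 119): z_high = (119.7381 - 119)/1.3970 = 0.5283, z_low = (114.2619 - 119)/1.3970 = -3.3916
β = P(not reject | H₁) = Φ(0.5283) - Φ(-3.3916) ≈ 0.7010

Answer: β ≈ 0.7010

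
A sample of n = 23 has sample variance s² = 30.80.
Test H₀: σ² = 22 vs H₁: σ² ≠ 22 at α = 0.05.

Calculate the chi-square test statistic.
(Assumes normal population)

df = n - 1 = 22
χ² = (n-1)s²/σ₀² = 22×30.80/22 = 30.8000
Critical values: χ²_{0.975,22} = 10.982, χ²_{0.025,22} = 36.781
Rejection region: χ² < 10.982 or χ² > 36.781
Decision: fail to reject H₀

Answer: χ² = 30.8000, fail to reject H₀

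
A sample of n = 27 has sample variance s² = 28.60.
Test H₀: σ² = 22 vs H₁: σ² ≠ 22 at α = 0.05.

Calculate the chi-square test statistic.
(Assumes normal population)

df = n - 1 = 26
χ² = (n-1)s²/σ₀² = 26×28.60/22 = 33.8000
Critical values: χ²_{0.975,26} = 13.844, χ²_{0.025,26} = 41.923
Rejection region: χ² < 13.844 or χ² > 41.923
Decision: fail to reject H₀

Answer: χ² = 33.8000, fail to reject H₀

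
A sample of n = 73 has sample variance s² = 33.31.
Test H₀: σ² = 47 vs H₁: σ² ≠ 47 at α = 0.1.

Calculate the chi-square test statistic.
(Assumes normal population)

df = n - 1 = 72
χ² = (n-1)s²/σ₀² = 72×33.31/47 = 51.0281
Critical values: χ²_{0.95,72} = 53.462, χ²_{0.05,72} = 92.808
Rejection region: χ² < 53.462 or χ² > 92.808
Decision: reject H₀

Answer: χ² = 51.0281, reject H₀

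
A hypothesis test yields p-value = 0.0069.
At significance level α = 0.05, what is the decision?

Answer: reject H₀

Derivation:
Compare p-value to α:
0.0069 < 0.05
Decision: reject H₀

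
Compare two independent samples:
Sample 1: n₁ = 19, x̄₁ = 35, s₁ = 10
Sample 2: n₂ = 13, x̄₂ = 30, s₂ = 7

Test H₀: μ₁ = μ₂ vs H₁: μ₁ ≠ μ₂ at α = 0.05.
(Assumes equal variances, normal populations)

Pooled variance: s²_p = [18×10² + 12×7²]/(30) = 79.6000
s_p = 8.9219
SE = s_p×√(1/n₁ + 1/n₂) = 8.9219×√(1/19 + 1/13) = 3.2113
t = (x̄₁ - x̄₂)/SE = (35 - 30)/3.2113 = 1.5570
df = 30, t-critical = ±2.042
Decision: fail to reject H₀

Answer: t = 1.5570, fail to reject H₀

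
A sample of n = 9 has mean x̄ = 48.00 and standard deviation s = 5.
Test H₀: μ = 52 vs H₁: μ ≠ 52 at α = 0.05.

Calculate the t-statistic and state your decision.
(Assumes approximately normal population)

df = n - 1 = 8
SE = s/√n = 5/√9 = 1.6667
t = (x̄ - μ₀)/SE = (48.00 - 52)/1.6667 = -2.4000
Critical value: t_{0.025,8} = ±2.306
p-value ≈ 0.0432
Decision: reject H₀

Answer: t = -2.4000, reject H₀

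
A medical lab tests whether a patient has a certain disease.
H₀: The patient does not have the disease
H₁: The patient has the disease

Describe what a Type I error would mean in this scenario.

Answer: Diagnosing a healthy patient as having the disease (false positive)

Derivation:
A Type I error (probability α) occurs when we reject a true H₀.
A Type II error (probability β) occurs when we fail to reject a false H₀.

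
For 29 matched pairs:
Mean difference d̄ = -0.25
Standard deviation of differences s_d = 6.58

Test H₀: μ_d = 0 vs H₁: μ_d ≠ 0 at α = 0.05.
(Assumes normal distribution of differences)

df = n - 1 = 28
SE = s_d/√n = 6.58/√29 = 1.2219
t = d̄/SE = -0.25/1.2219 = -0.2046
Critical value: t_{0.025,28} = ±2.048
p-value ≈ 0.8394
Decision: fail to reject H₀

Answer: t = -0.2046, fail to reject H₀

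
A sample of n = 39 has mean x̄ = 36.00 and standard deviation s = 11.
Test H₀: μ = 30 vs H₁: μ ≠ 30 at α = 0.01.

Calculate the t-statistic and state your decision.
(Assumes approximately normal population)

Answer: t = 3.4064, reject H₀

Derivation:
df = n - 1 = 38
SE = s/√n = 11/√39 = 1.7614
t = (x̄ - μ₀)/SE = (36.00 - 30)/1.7614 = 3.4064
Critical value: t_{0.005,38} = ±2.712
p-value ≈ 0.0016
Decision: reject H₀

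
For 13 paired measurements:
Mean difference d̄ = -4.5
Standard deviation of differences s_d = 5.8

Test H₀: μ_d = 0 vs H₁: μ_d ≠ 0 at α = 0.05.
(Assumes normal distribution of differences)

Answer: t = -2.7975, reject H₀

Derivation:
df = n - 1 = 12
SE = s_d/√n = 5.8/√13 = 1.6086
t = d̄/SE = -4.5/1.6086 = -2.7975
Critical value: t_{0.025,12} = ±2.179
p-value ≈ 0.0161
Decision: reject H₀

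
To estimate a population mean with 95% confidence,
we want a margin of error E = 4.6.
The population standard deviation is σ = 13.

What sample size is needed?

Answer: n = 31

Derivation:
z_0.025 = 1.960
n = (z×σ/E)² = (1.960×13/4.6)²
n = 30.6820
Round up: n = 31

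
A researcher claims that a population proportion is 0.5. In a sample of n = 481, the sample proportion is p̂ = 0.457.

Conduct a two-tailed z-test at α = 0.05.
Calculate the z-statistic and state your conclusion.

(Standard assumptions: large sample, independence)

Answer: z = -1.8861, fail to reject H₀

Derivation:
H₀: p = 0.5, H₁: p ≠ 0.5
Standard error: SE = √(p₀(1-p₀)/n) = √(0.5×0.5/481) = 0.022798
z-statistic: z = (p̂ - p₀)/SE = (0.457 - 0.5)/0.022798 = -1.8861
Critical value: z_0.025 = ±1.960
p-value = 0.0593
Decision: fail to reject H₀ at α = 0.05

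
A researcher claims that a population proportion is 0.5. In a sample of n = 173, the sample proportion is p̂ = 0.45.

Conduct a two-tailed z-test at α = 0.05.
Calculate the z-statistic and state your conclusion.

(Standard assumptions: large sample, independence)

Answer: z = -1.3153, fail to reject H₀

Derivation:
H₀: p = 0.5, H₁: p ≠ 0.5
Standard error: SE = √(p₀(1-p₀)/n) = √(0.5×0.5/173) = 0.038014
z-statistic: z = (p̂ - p₀)/SE = (0.45 - 0.5)/0.038014 = -1.3153
Critical value: z_0.025 = ±1.960
p-value = 0.1884
Decision: fail to reject H₀ at α = 0.05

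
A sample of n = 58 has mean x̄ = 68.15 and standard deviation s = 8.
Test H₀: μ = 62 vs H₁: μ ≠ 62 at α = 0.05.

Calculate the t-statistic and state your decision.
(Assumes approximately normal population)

Answer: t = 5.8544, reject H₀

Derivation:
df = n - 1 = 57
SE = s/√n = 8/√58 = 1.0505
t = (x̄ - μ₀)/SE = (68.15 - 62)/1.0505 = 5.8544
Critical value: t_{0.025,57} = ±2.002
p-value < 0.0001
Decision: reject H₀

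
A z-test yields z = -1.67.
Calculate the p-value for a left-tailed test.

For z = -1.67:
p = P(Z < -1.67) = Φ(-1.67) = 0.0475

Answer: p-value ≈ 0.0475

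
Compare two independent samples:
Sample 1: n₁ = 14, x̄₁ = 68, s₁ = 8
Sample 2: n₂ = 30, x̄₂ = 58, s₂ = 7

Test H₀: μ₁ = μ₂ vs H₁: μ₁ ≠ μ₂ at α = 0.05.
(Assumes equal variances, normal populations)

Pooled variance: s²_p = [13×8² + 29×7²]/(42) = 53.6429
s_p = 7.3241
SE = s_p×√(1/n₁ + 1/n₂) = 7.3241×√(1/14 + 1/30) = 2.3706
t = (x̄₁ - x̄₂)/SE = (68 - 58)/2.3706 = 4.2183
df = 42, t-critical = ±2.018
Decision: reject H₀

Answer: t = 4.2183, reject H₀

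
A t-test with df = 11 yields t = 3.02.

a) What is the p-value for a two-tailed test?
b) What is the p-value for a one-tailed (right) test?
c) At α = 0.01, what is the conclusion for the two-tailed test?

Using t-distribution with df = 11:
a) Two-tailed: p = 2×P(T > 3.02) = 0.0117
b) One-tailed: p = P(T > 3.02) = 0.0058
c) 0.0117 ≥ 0.01, fail to reject H₀

Answer: a) 0.0117, b) 0.0058, c) fail to reject H₀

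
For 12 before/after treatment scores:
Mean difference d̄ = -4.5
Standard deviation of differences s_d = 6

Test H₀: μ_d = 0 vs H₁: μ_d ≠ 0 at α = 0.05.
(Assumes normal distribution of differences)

df = n - 1 = 11
SE = s_d/√n = 6/√12 = 1.7321
t = d̄/SE = -4.5/1.7321 = -2.5980
Critical value: t_{0.025,11} = ±2.201
p-value ≈ 0.0248
Decision: reject H₀

Answer: t = -2.5980, reject H₀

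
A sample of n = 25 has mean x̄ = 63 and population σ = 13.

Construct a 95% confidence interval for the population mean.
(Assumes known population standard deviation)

Answer: (57.9040, 68.0960)

Derivation:
Confidence level: 95%, α = 0.05
z_0.025 = 1.960
SE = σ/√n = 13/√25 = 2.6000
Margin of error = 1.960 × 2.6000 = 5.0960
CI: x̄ ± margin = 63 ± 5.0960
CI: (57.9040, 68.0960)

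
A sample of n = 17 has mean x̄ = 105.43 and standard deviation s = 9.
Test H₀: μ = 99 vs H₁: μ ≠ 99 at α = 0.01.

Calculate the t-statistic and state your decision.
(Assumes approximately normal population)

df = n - 1 = 16
SE = s/√n = 9/√17 = 2.1828
t = (x̄ - μ₀)/SE = (105.43 - 99)/2.1828 = 2.9458
Critical value: t_{0.005,16} = ±2.921
p-value ≈ 0.0095
Decision: reject H₀

Answer: t = 2.9458, reject H₀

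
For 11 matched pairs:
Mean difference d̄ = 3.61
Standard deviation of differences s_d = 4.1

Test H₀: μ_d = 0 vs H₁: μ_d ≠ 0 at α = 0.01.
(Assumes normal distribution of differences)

df = n - 1 = 10
SE = s_d/√n = 4.1/√11 = 1.2362
t = d̄/SE = 3.61/1.2362 = 2.9202
Critical value: t_{0.005,10} = ±3.169
p-value ≈ 0.0153
Decision: fail to reject H₀

Answer: t = 2.9202, fail to reject H₀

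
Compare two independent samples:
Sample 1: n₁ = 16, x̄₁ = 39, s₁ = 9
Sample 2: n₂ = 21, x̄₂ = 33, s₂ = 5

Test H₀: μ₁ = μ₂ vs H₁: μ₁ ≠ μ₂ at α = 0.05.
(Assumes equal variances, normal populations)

Answer: t = 2.5830, reject H₀

Derivation:
Pooled variance: s²_p = [15×9² + 20×5²]/(35) = 49.0000
s_p = 7.0000
SE = s_p×√(1/n₁ + 1/n₂) = 7.0000×√(1/16 + 1/21) = 2.3229
t = (x̄₁ - x̄₂)/SE = (39 - 33)/2.3229 = 2.5830
df = 35, t-critical = ±2.030
Decision: reject H₀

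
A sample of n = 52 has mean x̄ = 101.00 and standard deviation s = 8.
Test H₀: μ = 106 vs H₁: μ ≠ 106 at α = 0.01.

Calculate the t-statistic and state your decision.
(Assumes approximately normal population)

df = n - 1 = 51
SE = s/√n = 8/√52 = 1.1094
t = (x̄ - μ₀)/SE = (101.00 - 106)/1.1094 = -4.5069
Critical value: t_{0.005,51} = ±2.676
p-value < 0.0001
Decision: reject H₀

Answer: t = -4.5069, reject H₀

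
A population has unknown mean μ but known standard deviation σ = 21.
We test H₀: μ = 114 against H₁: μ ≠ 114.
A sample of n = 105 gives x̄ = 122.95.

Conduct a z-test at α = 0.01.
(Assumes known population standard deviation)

Answer: z = 4.3671, reject H₀

Derivation:
Standard error: SE = σ/√n = 21/√105 = 2.0494
z-statistic: z = (x̄ - μ₀)/SE = (122.95 - 114)/2.0494 = 4.3671
Critical value: ±2.576
p-value < 0.0001
Decision: reject H₀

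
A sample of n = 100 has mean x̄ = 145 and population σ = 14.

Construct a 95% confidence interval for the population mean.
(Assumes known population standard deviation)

Confidence level: 95%, α = 0.05
z_0.025 = 1.960
SE = σ/√n = 14/√100 = 1.4000
Margin of error = 1.960 × 1.4000 = 2.7440
CI: x̄ ± margin = 145 ± 2.7440
CI: (142.2560, 147.7440)

Answer: (142.2560, 147.7440)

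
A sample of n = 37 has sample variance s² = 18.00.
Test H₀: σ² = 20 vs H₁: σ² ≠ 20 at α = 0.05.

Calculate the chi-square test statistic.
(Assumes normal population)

Answer: χ² = 32.4000, fail to reject H₀

Derivation:
df = n - 1 = 36
χ² = (n-1)s²/σ₀² = 36×18.00/20 = 32.4000
Critical values: χ²_{0.975,36} = 21.336, χ²_{0.025,36} = 54.437
Rejection region: χ² < 21.336 or χ² > 54.437
Decision: fail to reject H₀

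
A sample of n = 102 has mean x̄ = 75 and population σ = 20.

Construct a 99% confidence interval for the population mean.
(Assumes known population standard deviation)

Confidence level: 99%, α = 0.01
z_0.005 = 2.576
SE = σ/√n = 20/√102 = 1.9803
Margin of error = 2.576 × 1.9803 = 5.1013
CI: x̄ ± margin = 75 ± 5.1013
CI: (69.8987, 80.1013)

Answer: (69.8987, 80.1013)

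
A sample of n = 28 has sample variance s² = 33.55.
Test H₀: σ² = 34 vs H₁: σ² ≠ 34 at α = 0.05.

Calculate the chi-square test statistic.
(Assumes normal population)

Answer: χ² = 26.6426, fail to reject H₀

Derivation:
df = n - 1 = 27
χ² = (n-1)s²/σ₀² = 27×33.55/34 = 26.6426
Critical values: χ²_{0.975,27} = 14.573, χ²_{0.025,27} = 43.195
Rejection region: χ² < 14.573 or χ² > 43.195
Decision: fail to reject H₀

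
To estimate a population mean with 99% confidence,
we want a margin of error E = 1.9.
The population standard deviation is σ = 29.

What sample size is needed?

Answer: n = 1546

Derivation:
z_0.005 = 2.576
n = (z×σ/E)² = (2.576×29/1.9)²
n = 1545.8968
Round up: n = 1546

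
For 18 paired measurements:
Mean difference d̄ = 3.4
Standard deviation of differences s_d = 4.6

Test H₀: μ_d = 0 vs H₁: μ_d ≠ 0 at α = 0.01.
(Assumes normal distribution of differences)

df = n - 1 = 17
SE = s_d/√n = 4.6/√18 = 1.0842
t = d̄/SE = 3.4/1.0842 = 3.1360
Critical value: t_{0.005,17} = ±2.898
p-value ≈ 0.0060
Decision: reject H₀

Answer: t = 3.1360, reject H₀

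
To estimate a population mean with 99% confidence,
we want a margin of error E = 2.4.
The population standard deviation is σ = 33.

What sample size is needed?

Answer: n = 1255

Derivation:
z_0.005 = 2.576
n = (z×σ/E)² = (2.576×33/2.4)²
n = 1254.5764
Round up: n = 1255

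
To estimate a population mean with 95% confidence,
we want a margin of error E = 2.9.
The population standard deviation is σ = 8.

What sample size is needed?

z_0.025 = 1.960
n = (z×σ/E)² = (1.960×8/2.9)²
n = 29.2345
Round up: n = 30

Answer: n = 30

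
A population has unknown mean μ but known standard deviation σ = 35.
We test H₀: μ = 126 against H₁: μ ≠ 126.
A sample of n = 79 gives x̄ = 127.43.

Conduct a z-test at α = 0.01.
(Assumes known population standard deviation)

Answer: z = 0.3631, fail to reject H₀

Derivation:
Standard error: SE = σ/√n = 35/√79 = 3.9378
z-statistic: z = (x̄ - μ₀)/SE = (127.43 - 126)/3.9378 = 0.3631
Critical value: ±2.576
p-value = 0.7165
Decision: fail to reject H₀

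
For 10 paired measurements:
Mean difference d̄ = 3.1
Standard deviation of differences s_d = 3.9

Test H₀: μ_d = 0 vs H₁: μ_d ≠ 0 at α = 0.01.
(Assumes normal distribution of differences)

Answer: t = 2.5136, fail to reject H₀

Derivation:
df = n - 1 = 9
SE = s_d/√n = 3.9/√10 = 1.2333
t = d̄/SE = 3.1/1.2333 = 2.5136
Critical value: t_{0.005,9} = ±3.250
p-value ≈ 0.0331
Decision: fail to reject H₀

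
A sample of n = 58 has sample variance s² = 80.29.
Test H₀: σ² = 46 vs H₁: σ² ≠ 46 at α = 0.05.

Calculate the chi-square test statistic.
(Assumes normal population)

df = n - 1 = 57
χ² = (n-1)s²/σ₀² = 57×80.29/46 = 99.4898
Critical values: χ²_{0.975,57} = 38.027, χ²_{0.025,57} = 79.752
Rejection region: χ² < 38.027 or χ² > 79.752
Decision: reject H₀

Answer: χ² = 99.4898, reject H₀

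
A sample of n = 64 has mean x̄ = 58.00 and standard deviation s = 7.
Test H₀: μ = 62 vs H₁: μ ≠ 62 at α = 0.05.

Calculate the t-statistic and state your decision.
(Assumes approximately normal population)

Answer: t = -4.5714, reject H₀

Derivation:
df = n - 1 = 63
SE = s/√n = 7/√64 = 0.8750
t = (x̄ - μ₀)/SE = (58.00 - 62)/0.8750 = -4.5714
Critical value: t_{0.025,63} = ±1.998
p-value < 0.0001
Decision: reject H₀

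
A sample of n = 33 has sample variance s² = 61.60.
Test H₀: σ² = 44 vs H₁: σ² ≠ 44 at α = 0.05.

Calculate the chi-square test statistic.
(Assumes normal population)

Answer: χ² = 44.8000, fail to reject H₀

Derivation:
df = n - 1 = 32
χ² = (n-1)s²/σ₀² = 32×61.60/44 = 44.8000
Critical values: χ²_{0.975,32} = 18.291, χ²_{0.025,32} = 49.480
Rejection region: χ² < 18.291 or χ² > 49.480
Decision: fail to reject H₀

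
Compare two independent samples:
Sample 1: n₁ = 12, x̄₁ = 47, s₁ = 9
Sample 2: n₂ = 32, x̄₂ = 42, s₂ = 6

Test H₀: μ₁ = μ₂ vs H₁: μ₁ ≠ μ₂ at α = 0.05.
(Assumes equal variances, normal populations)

Pooled variance: s²_p = [11×9² + 31×6²]/(42) = 47.7857
s_p = 6.9127
SE = s_p×√(1/n₁ + 1/n₂) = 6.9127×√(1/12 + 1/32) = 2.3400
t = (x̄₁ - x̄₂)/SE = (47 - 42)/2.3400 = 2.1368
df = 42, t-critical = ±2.018
Decision: reject H₀

Answer: t = 2.1368, reject H₀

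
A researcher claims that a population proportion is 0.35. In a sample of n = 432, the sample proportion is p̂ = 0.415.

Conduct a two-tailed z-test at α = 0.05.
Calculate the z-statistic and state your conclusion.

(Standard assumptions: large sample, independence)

Answer: z = 2.8325, reject H₀

Derivation:
H₀: p = 0.35, H₁: p ≠ 0.35
Standard error: SE = √(p₀(1-p₀)/n) = √(0.35×0.65/432) = 0.022948
z-statistic: z = (p̂ - p₀)/SE = (0.415 - 0.35)/0.022948 = 2.8325
Critical value: z_0.025 = ±1.960
p-value = 0.0046
Decision: reject H₀ at α = 0.05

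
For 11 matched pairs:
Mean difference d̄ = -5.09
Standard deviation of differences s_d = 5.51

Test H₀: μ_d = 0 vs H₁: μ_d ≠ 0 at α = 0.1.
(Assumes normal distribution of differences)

df = n - 1 = 10
SE = s_d/√n = 5.51/√11 = 1.6613
t = d̄/SE = -5.09/1.6613 = -3.0639
Critical value: t_{0.05,10} = ±1.812
p-value ≈ 0.0120
Decision: reject H₀

Answer: t = -3.0639, reject H₀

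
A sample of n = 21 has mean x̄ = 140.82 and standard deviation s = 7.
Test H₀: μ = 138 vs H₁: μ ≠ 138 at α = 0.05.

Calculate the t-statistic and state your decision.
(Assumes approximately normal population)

Answer: t = 1.8462, fail to reject H₀

Derivation:
df = n - 1 = 20
SE = s/√n = 7/√21 = 1.5275
t = (x̄ - μ₀)/SE = (140.82 - 138)/1.5275 = 1.8462
Critical value: t_{0.025,20} = ±2.086
p-value ≈ 0.0797
Decision: fail to reject H₀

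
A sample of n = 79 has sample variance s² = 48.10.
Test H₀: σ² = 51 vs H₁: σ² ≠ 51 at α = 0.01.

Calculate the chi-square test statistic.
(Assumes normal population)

df = n - 1 = 78
χ² = (n-1)s²/σ₀² = 78×48.10/51 = 73.5647
Critical values: χ²_{0.995,78} = 49.582, χ²_{0.005,78} = 113.911
Rejection region: χ² < 49.582 or χ² > 113.911
Decision: fail to reject H₀

Answer: χ² = 73.5647, fail to reject H₀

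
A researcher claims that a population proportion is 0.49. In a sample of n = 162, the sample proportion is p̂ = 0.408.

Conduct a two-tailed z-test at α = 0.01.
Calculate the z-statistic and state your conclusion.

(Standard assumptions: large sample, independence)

H₀: p = 0.49, H₁: p ≠ 0.49
Standard error: SE = √(p₀(1-p₀)/n) = √(0.49×0.51/162) = 0.039276
z-statistic: z = (p̂ - p₀)/SE = (0.408 - 0.49)/0.039276 = -2.0878
Critical value: z_0.005 = ±2.576
p-value = 0.0368
Decision: fail to reject H₀ at α = 0.01

Answer: z = -2.0878, fail to reject H₀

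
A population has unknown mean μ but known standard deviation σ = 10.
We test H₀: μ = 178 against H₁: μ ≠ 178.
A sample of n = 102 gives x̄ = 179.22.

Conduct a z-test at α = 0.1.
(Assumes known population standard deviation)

Answer: z = 1.2322, fail to reject H₀

Derivation:
Standard error: SE = σ/√n = 10/√102 = 0.9901
z-statistic: z = (x̄ - μ₀)/SE = (179.22 - 178)/0.9901 = 1.2322
Critical value: ±1.645
p-value = 0.2179
Decision: fail to reject H₀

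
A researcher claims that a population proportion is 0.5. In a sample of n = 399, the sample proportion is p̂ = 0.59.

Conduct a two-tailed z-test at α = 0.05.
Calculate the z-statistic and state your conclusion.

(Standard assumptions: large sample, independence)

Answer: z = 3.5955, reject H₀

Derivation:
H₀: p = 0.5, H₁: p ≠ 0.5
Standard error: SE = √(p₀(1-p₀)/n) = √(0.5×0.5/399) = 0.025031
z-statistic: z = (p̂ - p₀)/SE = (0.59 - 0.5)/0.025031 = 3.5955
Critical value: z_0.025 = ±1.960
p-value = 0.0003
Decision: reject H₀ at α = 0.05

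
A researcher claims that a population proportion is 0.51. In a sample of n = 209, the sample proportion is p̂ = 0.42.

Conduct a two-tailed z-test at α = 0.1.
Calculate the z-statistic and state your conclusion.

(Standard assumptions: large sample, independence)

Answer: z = -2.6027, reject H₀

Derivation:
H₀: p = 0.51, H₁: p ≠ 0.51
Standard error: SE = √(p₀(1-p₀)/n) = √(0.51×0.49/209) = 0.034579
z-statistic: z = (p̂ - p₀)/SE = (0.42 - 0.51)/0.034579 = -2.6027
Critical value: z_0.05 = ±1.645
p-value = 0.0092
Decision: reject H₀ at α = 0.1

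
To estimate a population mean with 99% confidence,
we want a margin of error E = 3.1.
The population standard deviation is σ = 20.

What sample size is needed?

Answer: n = 277

Derivation:
z_0.005 = 2.576
n = (z×σ/E)² = (2.576×20/3.1)²
n = 276.2030
Round up: n = 277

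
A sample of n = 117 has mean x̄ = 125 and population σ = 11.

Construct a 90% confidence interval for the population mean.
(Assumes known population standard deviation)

Answer: (123.3270, 126.6730)

Derivation:
Confidence level: 90%, α = 0.1
z_0.05 = 1.645
SE = σ/√n = 11/√117 = 1.0170
Margin of error = 1.645 × 1.0170 = 1.6730
CI: x̄ ± margin = 125 ± 1.6730
CI: (123.3270, 126.6730)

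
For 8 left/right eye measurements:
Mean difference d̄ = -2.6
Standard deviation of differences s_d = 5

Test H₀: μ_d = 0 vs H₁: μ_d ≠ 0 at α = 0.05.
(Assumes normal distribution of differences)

df = n - 1 = 7
SE = s_d/√n = 5/√8 = 1.7678
t = d̄/SE = -2.6/1.7678 = -1.4708
Critical value: t_{0.025,7} = ±2.365
p-value ≈ 0.1848
Decision: fail to reject H₀

Answer: t = -1.4708, fail to reject H₀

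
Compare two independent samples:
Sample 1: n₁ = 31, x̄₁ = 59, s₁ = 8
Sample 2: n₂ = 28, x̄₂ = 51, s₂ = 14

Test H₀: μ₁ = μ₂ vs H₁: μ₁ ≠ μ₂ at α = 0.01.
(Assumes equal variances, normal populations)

Pooled variance: s²_p = [30×8² + 27×14²]/(57) = 126.5263
s_p = 11.2484
SE = s_p×√(1/n₁ + 1/n₂) = 11.2484×√(1/31 + 1/28) = 2.9326
t = (x̄₁ - x̄₂)/SE = (59 - 51)/2.9326 = 2.7280
df = 57, t-critical = ±2.665
Decision: reject H₀

Answer: t = 2.7280, reject H₀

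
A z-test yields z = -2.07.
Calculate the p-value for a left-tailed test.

For z = -2.07:
p = P(Z < -2.07) = Φ(-2.07) = 0.0192

Answer: p-value ≈ 0.0192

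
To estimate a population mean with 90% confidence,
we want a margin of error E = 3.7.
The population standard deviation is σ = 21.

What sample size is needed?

Answer: n = 88

Derivation:
z_0.05 = 1.645
n = (z×σ/E)² = (1.645×21/3.7)²
n = 87.1700
Round up: n = 88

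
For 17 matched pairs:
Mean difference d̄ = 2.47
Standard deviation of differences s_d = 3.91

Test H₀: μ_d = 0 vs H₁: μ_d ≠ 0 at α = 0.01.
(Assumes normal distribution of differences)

Answer: t = 2.6047, fail to reject H₀

Derivation:
df = n - 1 = 16
SE = s_d/√n = 3.91/√17 = 0.9483
t = d̄/SE = 2.47/0.9483 = 2.6047
Critical value: t_{0.005,16} = ±2.921
p-value ≈ 0.0192
Decision: fail to reject H₀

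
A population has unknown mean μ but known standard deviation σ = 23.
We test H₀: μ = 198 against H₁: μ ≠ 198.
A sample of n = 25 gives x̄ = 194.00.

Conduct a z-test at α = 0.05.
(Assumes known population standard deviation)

Standard error: SE = σ/√n = 23/√25 = 4.6000
z-statistic: z = (x̄ - μ₀)/SE = (194.00 - 198)/4.6000 = -0.8696
Critical value: ±1.960
p-value = 0.3845
Decision: fail to reject H₀

Answer: z = -0.8696, fail to reject H₀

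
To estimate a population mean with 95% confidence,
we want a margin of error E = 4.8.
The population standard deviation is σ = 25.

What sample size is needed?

Answer: n = 105

Derivation:
z_0.025 = 1.960
n = (z×σ/E)² = (1.960×25/4.8)²
n = 104.2101
Round up: n = 105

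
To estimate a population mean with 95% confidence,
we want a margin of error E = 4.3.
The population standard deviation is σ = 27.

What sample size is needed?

z_0.025 = 1.960
n = (z×σ/E)² = (1.960×27/4.3)²
n = 151.4617
Round up: n = 152

Answer: n = 152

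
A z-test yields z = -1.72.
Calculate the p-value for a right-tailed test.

For z = -1.72:
p = P(Z > -1.72) = 1 - Φ(-1.72) = 0.9573

Answer: p-value ≈ 0.9573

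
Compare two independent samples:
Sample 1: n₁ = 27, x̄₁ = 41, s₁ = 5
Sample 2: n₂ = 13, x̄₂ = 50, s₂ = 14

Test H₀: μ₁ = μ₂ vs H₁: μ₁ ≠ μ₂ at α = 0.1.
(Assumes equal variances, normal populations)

Answer: t = -2.9995, reject H₀

Derivation:
Pooled variance: s²_p = [26×5² + 12×14²]/(38) = 79.0000
s_p = 8.8882
SE = s_p×√(1/n₁ + 1/n₂) = 8.8882×√(1/27 + 1/13) = 3.0005
t = (x̄₁ - x̄₂)/SE = (41 - 50)/3.0005 = -2.9995
df = 38, t-critical = ±1.686
Decision: reject H₀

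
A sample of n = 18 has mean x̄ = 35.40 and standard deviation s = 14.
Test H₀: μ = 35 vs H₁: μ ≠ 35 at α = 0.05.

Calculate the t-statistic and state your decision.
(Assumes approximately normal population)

Answer: t = 0.1212, fail to reject H₀

Derivation:
df = n - 1 = 17
SE = s/√n = 14/√18 = 3.2998
t = (x̄ - μ₀)/SE = (35.40 - 35)/3.2998 = 0.1212
Critical value: t_{0.025,17} = ±2.110
p-value ≈ 0.9050
Decision: fail to reject H₀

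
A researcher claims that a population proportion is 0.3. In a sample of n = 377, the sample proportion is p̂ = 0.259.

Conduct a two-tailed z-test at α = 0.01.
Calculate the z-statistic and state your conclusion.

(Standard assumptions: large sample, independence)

Answer: z = -1.7372, fail to reject H₀

Derivation:
H₀: p = 0.3, H₁: p ≠ 0.3
Standard error: SE = √(p₀(1-p₀)/n) = √(0.3×0.7/377) = 0.023601
z-statistic: z = (p̂ - p₀)/SE = (0.259 - 0.3)/0.023601 = -1.7372
Critical value: z_0.005 = ±2.576
p-value = 0.0824
Decision: fail to reject H₀ at α = 0.01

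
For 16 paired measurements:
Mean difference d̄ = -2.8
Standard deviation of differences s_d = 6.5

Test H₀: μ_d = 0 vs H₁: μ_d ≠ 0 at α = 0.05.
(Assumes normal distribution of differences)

df = n - 1 = 15
SE = s_d/√n = 6.5/√16 = 1.6250
t = d̄/SE = -2.8/1.6250 = -1.7231
Critical value: t_{0.025,15} = ±2.131
p-value ≈ 0.1054
Decision: fail to reject H₀

Answer: t = -1.7231, fail to reject H₀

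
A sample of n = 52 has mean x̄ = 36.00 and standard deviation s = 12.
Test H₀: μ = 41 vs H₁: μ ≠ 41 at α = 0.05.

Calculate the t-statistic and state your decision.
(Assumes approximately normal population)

Answer: t = -3.0046, reject H₀

Derivation:
df = n - 1 = 51
SE = s/√n = 12/√52 = 1.6641
t = (x̄ - μ₀)/SE = (36.00 - 41)/1.6641 = -3.0046
Critical value: t_{0.025,51} = ±2.008
p-value ≈ 0.0041
Decision: reject H₀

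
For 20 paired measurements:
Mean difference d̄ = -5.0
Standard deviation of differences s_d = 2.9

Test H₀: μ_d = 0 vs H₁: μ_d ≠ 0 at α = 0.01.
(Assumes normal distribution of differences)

df = n - 1 = 19
SE = s_d/√n = 2.9/√20 = 0.6485
t = d̄/SE = -5.0/0.6485 = -7.7101
Critical value: t_{0.005,19} = ±2.861
p-value < 0.0001
Decision: reject H₀

Answer: t = -7.7101, reject H₀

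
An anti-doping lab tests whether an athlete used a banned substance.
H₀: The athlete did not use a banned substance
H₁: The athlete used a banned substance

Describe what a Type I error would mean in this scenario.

Answer: Falsely accusing a clean athlete of doping

Derivation:
A Type I error (probability α) occurs when we reject a true H₀.
A Type II error (probability β) occurs when we fail to reject a false H₀.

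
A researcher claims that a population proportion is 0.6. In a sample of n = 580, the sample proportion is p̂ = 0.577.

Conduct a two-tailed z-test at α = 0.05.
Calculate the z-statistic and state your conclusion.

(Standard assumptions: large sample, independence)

Answer: z = -1.1307, fail to reject H₀

Derivation:
H₀: p = 0.6, H₁: p ≠ 0.6
Standard error: SE = √(p₀(1-p₀)/n) = √(0.6×0.4/580) = 0.020342
z-statistic: z = (p̂ - p₀)/SE = (0.577 - 0.6)/0.020342 = -1.1307
Critical value: z_0.025 = ±1.960
p-value = 0.2582
Decision: fail to reject H₀ at α = 0.05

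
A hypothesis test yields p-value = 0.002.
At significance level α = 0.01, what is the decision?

Answer: reject H₀

Derivation:
Compare p-value to α:
0.002 < 0.01
Decision: reject H₀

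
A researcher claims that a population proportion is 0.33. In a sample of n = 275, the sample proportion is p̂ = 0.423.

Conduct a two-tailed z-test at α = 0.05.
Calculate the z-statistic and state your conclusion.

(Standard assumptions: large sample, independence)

Answer: z = 3.2798, reject H₀

Derivation:
H₀: p = 0.33, H₁: p ≠ 0.33
Standard error: SE = √(p₀(1-p₀)/n) = √(0.33×0.67/275) = 0.028355
z-statistic: z = (p̂ - p₀)/SE = (0.423 - 0.33)/0.028355 = 3.2798
Critical value: z_0.025 = ±1.960
p-value = 0.0010
Decision: reject H₀ at α = 0.05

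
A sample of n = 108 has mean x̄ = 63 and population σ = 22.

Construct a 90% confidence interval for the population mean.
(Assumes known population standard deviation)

Answer: (59.5175, 66.4825)

Derivation:
Confidence level: 90%, α = 0.1
z_0.05 = 1.645
SE = σ/√n = 22/√108 = 2.1170
Margin of error = 1.645 × 2.1170 = 3.4825
CI: x̄ ± margin = 63 ± 3.4825
CI: (59.5175, 66.4825)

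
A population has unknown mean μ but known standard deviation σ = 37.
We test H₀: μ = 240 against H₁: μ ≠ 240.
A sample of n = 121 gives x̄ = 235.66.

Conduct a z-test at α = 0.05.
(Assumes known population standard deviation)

Standard error: SE = σ/√n = 37/√121 = 3.3636
z-statistic: z = (x̄ - μ₀)/SE = (235.66 - 240)/3.3636 = -1.2903
Critical value: ±1.960
p-value = 0.1969
Decision: fail to reject H₀

Answer: z = -1.2903, fail to reject H₀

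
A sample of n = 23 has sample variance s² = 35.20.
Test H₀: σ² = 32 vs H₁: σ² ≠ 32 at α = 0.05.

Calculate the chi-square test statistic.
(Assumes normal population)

Answer: χ² = 24.2000, fail to reject H₀

Derivation:
df = n - 1 = 22
χ² = (n-1)s²/σ₀² = 22×35.20/32 = 24.2000
Critical values: χ²_{0.975,22} = 10.982, χ²_{0.025,22} = 36.781
Rejection region: χ² < 10.982 or χ² > 36.781
Decision: fail to reject H₀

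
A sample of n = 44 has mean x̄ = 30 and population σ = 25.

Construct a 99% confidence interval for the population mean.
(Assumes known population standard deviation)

Answer: (20.2913, 39.7087)

Derivation:
Confidence level: 99%, α = 0.01
z_0.005 = 2.576
SE = σ/√n = 25/√44 = 3.7689
Margin of error = 2.576 × 3.7689 = 9.7087
CI: x̄ ± margin = 30 ± 9.7087
CI: (20.2913, 39.7087)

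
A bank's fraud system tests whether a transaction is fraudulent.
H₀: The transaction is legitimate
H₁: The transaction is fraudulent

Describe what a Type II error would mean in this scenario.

Answer: Allowing a fraudulent transaction to go through

Derivation:
Type I error (α): Rejecting H₀ when H₀ is true
Type II error (β): Failing to reject H₀ when H₁ is true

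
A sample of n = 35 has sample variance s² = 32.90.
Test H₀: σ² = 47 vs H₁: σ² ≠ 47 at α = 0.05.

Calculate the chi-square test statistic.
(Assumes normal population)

df = n - 1 = 34
χ² = (n-1)s²/σ₀² = 34×32.90/47 = 23.8000
Critical values: χ²_{0.975,34} = 19.806, χ²_{0.025,34} = 51.966
Rejection region: χ² < 19.806 or χ² > 51.966
Decision: fail to reject H₀

Answer: χ² = 23.8000, fail to reject H₀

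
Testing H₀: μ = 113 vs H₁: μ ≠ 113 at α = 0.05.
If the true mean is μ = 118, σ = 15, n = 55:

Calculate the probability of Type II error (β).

Answer: β ≈ 0.3043

Derivation:
SE = σ/√n = 15/√55 = 2.0226
Critical values: μ₀ ± z_0.025×SE = 113 ± 1.960×2.0226
Acceptance region: (109.0357, 116.9643)
Under H₁ (μ = 118): z_high = (116.9643 - 118)/2.0226 = -0.5121, z_low = (109.0357 - 118)/2.0226 = -4.4321
β = P(not reject | H₁) = Φ(-0.5121) - Φ(-4.4321) ≈ 0.3043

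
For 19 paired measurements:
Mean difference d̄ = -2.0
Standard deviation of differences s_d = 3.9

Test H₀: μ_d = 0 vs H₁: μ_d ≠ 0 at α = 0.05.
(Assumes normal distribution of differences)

Answer: t = -2.2354, reject H₀

Derivation:
df = n - 1 = 18
SE = s_d/√n = 3.9/√19 = 0.8947
t = d̄/SE = -2.0/0.8947 = -2.2354
Critical value: t_{0.025,18} = ±2.101
p-value ≈ 0.0383
Decision: reject H₀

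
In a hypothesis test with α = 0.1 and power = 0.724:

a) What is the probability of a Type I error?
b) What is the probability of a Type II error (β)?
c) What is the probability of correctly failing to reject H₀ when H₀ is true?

a) Type I error probability = α = 0.1
b) Power = P(reject H₀ | H₁ true) = 1 - β = 0.724, so Type II error probability = β = 1 - Power = 0.276
c) P(fail to reject H₀ | H₀ true) = 1 - α = 0.9

Answer: a) 0.1, b) 0.276, c) 0.9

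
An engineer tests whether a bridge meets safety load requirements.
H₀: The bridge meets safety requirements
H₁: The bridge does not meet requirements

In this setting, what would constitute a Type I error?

Type I error: rejecting H₀ when it is actually true (false positive).
Type II error: failing to reject H₀ when H₁ is actually true (false negative).

Answer: Unnecessarily closing a safe bridge for repairs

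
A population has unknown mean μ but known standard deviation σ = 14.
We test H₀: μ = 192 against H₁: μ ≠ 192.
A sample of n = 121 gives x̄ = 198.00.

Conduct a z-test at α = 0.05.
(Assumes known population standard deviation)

Standard error: SE = σ/√n = 14/√121 = 1.2727
z-statistic: z = (x̄ - μ₀)/SE = (198.00 - 192)/1.2727 = 4.7144
Critical value: ±1.960
p-value < 0.0001
Decision: reject H₀

Answer: z = 4.7144, reject H₀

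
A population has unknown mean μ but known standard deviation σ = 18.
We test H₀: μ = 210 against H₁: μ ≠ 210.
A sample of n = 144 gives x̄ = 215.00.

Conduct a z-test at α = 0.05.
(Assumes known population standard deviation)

Answer: z = 3.3333, reject H₀

Derivation:
Standard error: SE = σ/√n = 18/√144 = 1.5000
z-statistic: z = (x̄ - μ₀)/SE = (215.00 - 210)/1.5000 = 3.3333
Critical value: ±1.960
p-value = 0.0009
Decision: reject H₀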